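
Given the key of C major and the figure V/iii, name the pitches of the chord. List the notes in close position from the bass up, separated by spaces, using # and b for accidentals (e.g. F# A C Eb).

B D# F#

V/iii is a secondary dominant — the dominant triad of iii. iii in C major is E, so the applied chord's root is B, a perfect fifth above.
Building a major triad on B gives B-D#-F#.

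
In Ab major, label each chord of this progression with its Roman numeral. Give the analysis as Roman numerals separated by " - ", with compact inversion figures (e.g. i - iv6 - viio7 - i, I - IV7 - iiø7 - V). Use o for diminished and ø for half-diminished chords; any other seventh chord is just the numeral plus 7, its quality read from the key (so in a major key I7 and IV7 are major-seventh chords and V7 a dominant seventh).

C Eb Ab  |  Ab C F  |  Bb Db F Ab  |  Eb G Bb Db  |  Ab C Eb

I6 - vi6 - ii7 - V7 - I

C-Eb-Ab: root Ab is the tonic; major triad there is I6.
Ab-C-F: root F is the submediant; minor triad there is vi6.
Bb-Db-F-Ab: minor seventh chord on Bb = scale degree 2 → ii7.
Eb-G-Bb-Db has root Eb, degree 5 in Ab major, so V7.
Ab-C-Eb has root Ab, degree 1 in Ab major, so I.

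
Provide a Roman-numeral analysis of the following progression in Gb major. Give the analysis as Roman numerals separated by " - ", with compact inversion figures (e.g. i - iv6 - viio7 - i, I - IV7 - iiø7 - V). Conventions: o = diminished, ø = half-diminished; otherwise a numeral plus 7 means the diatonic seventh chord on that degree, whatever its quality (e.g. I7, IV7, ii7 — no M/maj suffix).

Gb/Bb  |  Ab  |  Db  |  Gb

I6 - V/V - V - I

Gb/Bb: major triad on Gb = scale degree 1 → I6.
Ab is the secondary dominant of V (major triad on Ab): V/V.
Db: major triad on Db = scale degree 5 → V.
Gb: root Gb is the tonic; major triad there is I.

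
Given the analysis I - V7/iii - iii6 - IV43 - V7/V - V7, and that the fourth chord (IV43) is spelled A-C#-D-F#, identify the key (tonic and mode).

A major

The chord Dmaj7/A is a major seventh chord rooted on D; its label is IV43.
Counting down 3 scale steps from D places the tonic on A; a major seventh chord on degree 4 is diatonic only in major.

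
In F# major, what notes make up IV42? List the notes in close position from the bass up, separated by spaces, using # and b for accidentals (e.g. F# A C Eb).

The numeral's case and figure indicate a major seventh chord. In F# major its root, scale degree 4, is B.
Stacking thirds from B gives B-D#-F#-A#.
With the 42 figure the chord is in third inversion; from the bass A# upward in close position it reads A#-B-D#-F#.

A# B D# F#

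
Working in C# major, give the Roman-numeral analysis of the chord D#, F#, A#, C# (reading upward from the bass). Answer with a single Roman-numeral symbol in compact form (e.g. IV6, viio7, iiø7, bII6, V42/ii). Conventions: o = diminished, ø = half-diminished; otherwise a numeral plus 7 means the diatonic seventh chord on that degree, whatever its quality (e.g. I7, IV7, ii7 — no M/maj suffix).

ii7

The pitches D#-F#-A#-C# form a minor seventh chord rooted on D#.
D# is scale degree 2 in C# major, and a minor seventh chord on that degree is written ii7.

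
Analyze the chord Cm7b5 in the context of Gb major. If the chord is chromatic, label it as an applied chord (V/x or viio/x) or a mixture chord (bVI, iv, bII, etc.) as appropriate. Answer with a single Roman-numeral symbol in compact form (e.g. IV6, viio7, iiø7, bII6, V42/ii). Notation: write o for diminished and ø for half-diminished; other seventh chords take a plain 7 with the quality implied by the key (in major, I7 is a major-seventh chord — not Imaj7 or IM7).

viiø7/V

Stacked in thirds the chord is C-Eb-Gb-Bb: a half-diminished seventh chord on C.
C sits a half step below Db (V in Gb major); a diminished chord there is the applied leading-tone chord of V.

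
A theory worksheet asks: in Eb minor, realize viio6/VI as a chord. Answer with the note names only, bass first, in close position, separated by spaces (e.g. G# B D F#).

Db Fb Bb

The slash marks an applied leading-tone chord: viio of VI. In Eb minor, VI is Cb, so the leading tone to it is Bb, a half step below.
Building a diminished triad on Bb gives Bb-Db-Fb.
The figured bass 6 indicates first inversion, placing the third (Db) in the bass: Db-Fb-Bb.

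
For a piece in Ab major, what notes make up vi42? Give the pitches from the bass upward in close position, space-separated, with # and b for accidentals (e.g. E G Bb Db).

Eb F Ab C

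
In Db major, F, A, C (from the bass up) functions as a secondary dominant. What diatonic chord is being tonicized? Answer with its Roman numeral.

The chord is a major triad on F.
A dominant resolves down a perfect fifth: F → Bb. In Db major, Bb is scale degree 6, i.e. vi.

vi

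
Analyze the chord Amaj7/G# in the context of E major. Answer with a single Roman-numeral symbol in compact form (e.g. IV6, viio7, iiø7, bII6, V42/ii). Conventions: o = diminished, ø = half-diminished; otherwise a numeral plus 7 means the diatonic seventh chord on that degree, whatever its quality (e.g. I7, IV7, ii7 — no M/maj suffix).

IV42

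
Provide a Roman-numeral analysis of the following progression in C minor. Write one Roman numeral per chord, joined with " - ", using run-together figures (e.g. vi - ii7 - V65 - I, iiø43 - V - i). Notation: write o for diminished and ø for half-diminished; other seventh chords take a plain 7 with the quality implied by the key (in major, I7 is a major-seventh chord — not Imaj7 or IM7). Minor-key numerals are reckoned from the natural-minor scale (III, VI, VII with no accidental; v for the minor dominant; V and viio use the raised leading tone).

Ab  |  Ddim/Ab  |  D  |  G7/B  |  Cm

Ab: root Ab is the submediant; major triad there is VI.
Ddim/Ab: diminished triad on D = scale degree 2 → iio64.
D: a major triad on D, the applied dominant of V → V/V.
G7/B has root G, degree 5 in C minor, so V65.
Cm: minor triad on C = scale degree 1 → i.

VI - iio64 - V/V - V65 - i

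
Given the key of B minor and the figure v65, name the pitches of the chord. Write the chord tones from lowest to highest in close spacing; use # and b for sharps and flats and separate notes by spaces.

The numeral's case and figure indicate a minor seventh chord. In B minor its root, the fifth degree, is F#.
That chord is spelled F#-A-C#-E.
With the 65 figure the chord is in first inversion; from the bass A upward in close position it reads A-C#-E-F#.

A C# E F#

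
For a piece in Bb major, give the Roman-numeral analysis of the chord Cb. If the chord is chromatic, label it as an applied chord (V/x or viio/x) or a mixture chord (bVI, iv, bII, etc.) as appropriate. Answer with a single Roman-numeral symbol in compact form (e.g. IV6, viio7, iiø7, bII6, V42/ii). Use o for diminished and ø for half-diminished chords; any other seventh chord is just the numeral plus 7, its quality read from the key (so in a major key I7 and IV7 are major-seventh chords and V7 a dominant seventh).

The pitches Cb-Eb-Gb form a major triad rooted on Cb.
Cb is the lowered second degree of Bb major (diatonic 2 would be C). This is the Neapolitan chord — a major triad on the lowered second degree.

bII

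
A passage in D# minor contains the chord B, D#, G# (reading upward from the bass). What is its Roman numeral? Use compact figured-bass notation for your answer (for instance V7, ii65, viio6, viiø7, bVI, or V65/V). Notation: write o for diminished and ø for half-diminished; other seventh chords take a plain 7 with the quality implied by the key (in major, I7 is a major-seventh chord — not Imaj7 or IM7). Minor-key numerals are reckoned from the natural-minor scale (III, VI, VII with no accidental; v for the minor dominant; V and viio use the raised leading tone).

Stacked in thirds the chord is G#-B-D#: a minor triad on G#.
G# is scale degree 4 in D# minor, and a minor triad on that degree is written iv.
With B in the bass the chord is in first inversion, so the figured bass is 6.

iv6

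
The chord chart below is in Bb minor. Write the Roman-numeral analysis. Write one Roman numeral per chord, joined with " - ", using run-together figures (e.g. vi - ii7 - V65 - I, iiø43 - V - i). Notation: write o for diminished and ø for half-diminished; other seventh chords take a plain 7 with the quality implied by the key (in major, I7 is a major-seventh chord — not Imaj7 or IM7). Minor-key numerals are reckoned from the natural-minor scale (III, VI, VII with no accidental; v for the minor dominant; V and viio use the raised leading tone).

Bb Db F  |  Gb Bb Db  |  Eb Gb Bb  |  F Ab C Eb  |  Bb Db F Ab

i - VI - iv - v7 - i7

Bb-Db-F has root Bb, degree 1 in Bb minor, so i.
Gb-Bb-Db: root Gb is the submediant; major triad there is VI.
Eb-Gb-Bb has root Eb, degree 4 in Bb minor, so iv.
F-Ab-C-Eb: root F is the dominant; minor seventh chord there is v7.
Bb-Db-F-Ab: root Bb is the tonic; minor seventh chord there is i7.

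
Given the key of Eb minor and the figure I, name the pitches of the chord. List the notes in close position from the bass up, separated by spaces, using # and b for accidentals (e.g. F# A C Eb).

Scale degree 1 in Eb minor is Eb; here the chord built on it is altered to a major triad. I is the major tonic (Picardy third), borrowed from the parallel major.
So the chord is Eb-G-Bb, a major triad.

Eb G Bb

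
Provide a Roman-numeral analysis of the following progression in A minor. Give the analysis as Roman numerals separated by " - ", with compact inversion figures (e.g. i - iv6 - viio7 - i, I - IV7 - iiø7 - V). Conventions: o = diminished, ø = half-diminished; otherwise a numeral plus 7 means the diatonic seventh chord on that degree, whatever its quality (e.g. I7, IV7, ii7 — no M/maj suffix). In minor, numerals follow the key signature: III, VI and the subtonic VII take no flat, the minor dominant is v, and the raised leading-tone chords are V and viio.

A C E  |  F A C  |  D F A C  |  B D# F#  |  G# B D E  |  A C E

A-C-E has root A, degree 1 in A minor, so i.
F-A-C has root F, degree 6 in A minor, so VI.
D-F-A-C: root D is the subdominant; minor seventh chord there is iv7.
B-D#-F# is the secondary dominant of V (major triad on B): V/V.
G#-B-D-E: dominant seventh chord on E = scale degree 5 → V65.
A-C-E: root A is the tonic; minor triad there is i.

i - VI - iv7 - V/V - V65 - i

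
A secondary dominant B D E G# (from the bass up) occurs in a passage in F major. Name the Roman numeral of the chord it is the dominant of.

iii

The chord is a dominant seventh chord on E.
A dominant resolves down a perfect fifth: E → A. In F major, A is scale degree 3, i.e. iii.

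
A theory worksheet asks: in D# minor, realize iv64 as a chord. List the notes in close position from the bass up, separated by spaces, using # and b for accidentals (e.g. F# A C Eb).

D# G# B

In D# minor, scale degree 4 is G#, and the diatonic chord built there is a minor triad.
That chord is spelled G#-B-D#.
With the 64 figure the chord is in second inversion; from the bass D# upward in close position it reads D#-G#-B.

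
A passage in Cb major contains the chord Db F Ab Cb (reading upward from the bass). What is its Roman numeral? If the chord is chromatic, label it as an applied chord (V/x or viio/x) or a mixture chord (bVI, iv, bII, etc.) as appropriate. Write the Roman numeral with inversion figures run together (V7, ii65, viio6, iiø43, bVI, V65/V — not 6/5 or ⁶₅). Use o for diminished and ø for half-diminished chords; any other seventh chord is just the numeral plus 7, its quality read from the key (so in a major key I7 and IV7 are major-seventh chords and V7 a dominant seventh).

V7/V

The pitches Db-F-Ab-Cb form a dominant seventh chord rooted on Db.
Db is not a diatonic chord root with this quality in Cb major, but it lies a perfect fifth above Gb (V), so the chord functions as an applied dominant of V.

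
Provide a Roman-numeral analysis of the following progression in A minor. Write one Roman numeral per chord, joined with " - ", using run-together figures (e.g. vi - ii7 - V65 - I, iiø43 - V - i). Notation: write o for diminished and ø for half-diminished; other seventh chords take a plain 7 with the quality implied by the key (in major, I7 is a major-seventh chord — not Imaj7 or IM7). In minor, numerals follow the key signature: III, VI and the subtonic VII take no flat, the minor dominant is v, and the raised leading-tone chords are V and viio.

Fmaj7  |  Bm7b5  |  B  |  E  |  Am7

VI7 - iiø7 - V/V - V - i7

Fmaj7: major seventh chord on F = scale degree 6 → VI7.
Bm7b5: half-diminished seventh chord on B = scale degree 2 → iiø7.
B is the secondary dominant of V (major triad on B): V/V.
E: root E is the dominant; major triad there is V.
Am7 has root A, degree 1 in A minor, so i7.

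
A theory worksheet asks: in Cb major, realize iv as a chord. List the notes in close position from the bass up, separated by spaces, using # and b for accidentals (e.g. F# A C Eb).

iv is the minor subdominant, borrowed from the parallel minor. In Cb major that root is Fb.
So the chord is Fb-Abb-Cb, a minor triad.

Fb Abb Cb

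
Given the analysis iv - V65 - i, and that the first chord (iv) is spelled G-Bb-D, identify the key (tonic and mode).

D minor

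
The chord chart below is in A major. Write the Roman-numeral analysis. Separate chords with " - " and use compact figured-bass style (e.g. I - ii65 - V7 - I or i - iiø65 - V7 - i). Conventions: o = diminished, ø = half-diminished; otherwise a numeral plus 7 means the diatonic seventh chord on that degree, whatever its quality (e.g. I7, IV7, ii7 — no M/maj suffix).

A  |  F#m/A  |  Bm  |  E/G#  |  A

I - vi6 - ii - V6 - I

A: major triad on A = scale degree 1 → I.
F#m/A: root F# is the submediant; minor triad there is vi6.
Bm: root B is the supertonic; minor triad there is ii.
E/G#: major triad on E = scale degree 5 → V6.
A: root A is the tonic; major triad there is I.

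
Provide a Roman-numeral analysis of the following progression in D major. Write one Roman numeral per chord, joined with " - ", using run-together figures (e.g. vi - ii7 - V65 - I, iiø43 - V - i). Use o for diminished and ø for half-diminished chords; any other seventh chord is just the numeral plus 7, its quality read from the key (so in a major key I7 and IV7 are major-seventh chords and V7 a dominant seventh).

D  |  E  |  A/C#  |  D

I - V/V - V6 - I

D has root D, degree 1 in D major, so I.
E: chromatic; E is V of V, so V/V.
A/C#: major triad on A = scale degree 5 → V6.
D: root D is the tonic; major triad there is I.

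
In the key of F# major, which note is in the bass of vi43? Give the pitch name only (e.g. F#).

vi in F# major has root D#; the chord is D#-F#-A#-C#.
The figure 43 means second inversion — the fifth is in the bass.

A#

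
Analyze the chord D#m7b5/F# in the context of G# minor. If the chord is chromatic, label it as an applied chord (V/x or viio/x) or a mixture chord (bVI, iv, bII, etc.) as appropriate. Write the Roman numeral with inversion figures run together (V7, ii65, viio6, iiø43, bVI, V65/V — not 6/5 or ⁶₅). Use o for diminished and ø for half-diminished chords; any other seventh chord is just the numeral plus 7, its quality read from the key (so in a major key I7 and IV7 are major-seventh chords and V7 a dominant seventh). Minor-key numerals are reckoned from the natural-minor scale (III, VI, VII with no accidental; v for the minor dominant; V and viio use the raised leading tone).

viiø65/VI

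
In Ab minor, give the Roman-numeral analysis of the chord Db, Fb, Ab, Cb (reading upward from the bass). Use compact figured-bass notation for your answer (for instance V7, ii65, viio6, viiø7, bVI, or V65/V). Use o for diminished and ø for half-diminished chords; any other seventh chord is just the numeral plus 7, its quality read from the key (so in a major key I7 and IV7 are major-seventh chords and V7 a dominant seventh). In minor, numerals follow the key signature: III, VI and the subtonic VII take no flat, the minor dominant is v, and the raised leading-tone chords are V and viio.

iv7

The pitches Db-Fb-Ab-Cb form a minor seventh chord rooted on Db.
In Ab minor, Db is the subdominant; the diatonic minor seventh chord there is iv7.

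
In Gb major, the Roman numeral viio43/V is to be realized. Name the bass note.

Gb

The applied chord viio43/V is rooted on C: C-Eb-Gb-Bbb.
The figure 43 means second inversion — the fifth is in the bass.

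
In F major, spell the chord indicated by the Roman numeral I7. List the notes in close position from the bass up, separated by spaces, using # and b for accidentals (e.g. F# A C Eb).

The numeral's case and figure indicate a major seventh chord. In F major its root, the tonic, is F.
That chord is spelled F-A-C-E.

F A C E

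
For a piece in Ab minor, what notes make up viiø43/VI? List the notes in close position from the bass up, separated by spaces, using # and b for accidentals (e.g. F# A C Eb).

Bbb Db Eb Gb

viiø43/VI is a secondary leading-tone chord. The target VI is Fb in Ab minor; the applied chord is rooted a semitone below, on Eb.
Building a half-diminished seventh chord on Eb gives Eb-Gb-Bbb-Db.
With the 43 figure the chord is in second inversion; from the bass Bbb upward in close position it reads Bbb-Db-Eb-Gb.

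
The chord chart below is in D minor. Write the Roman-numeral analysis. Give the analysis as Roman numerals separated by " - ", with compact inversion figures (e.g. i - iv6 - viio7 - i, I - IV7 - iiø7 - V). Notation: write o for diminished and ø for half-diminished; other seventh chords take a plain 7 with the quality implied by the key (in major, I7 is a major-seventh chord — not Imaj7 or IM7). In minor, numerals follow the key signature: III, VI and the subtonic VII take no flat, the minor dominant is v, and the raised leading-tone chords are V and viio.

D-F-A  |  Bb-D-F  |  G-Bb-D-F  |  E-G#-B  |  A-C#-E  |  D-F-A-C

i - VI - iv7 - V/V - V - i7

D-F-A: root D is the tonic; minor triad there is i.
Bb-D-F: major triad on Bb = scale degree 6 → VI.
G-Bb-D-F: root G is the subdominant; minor seventh chord there is iv7.
E-G#-B: a major triad on E, the applied dominant of V → V/V.
A-C#-E has root A, degree 5 in D minor, so V.
D-F-A-C: minor seventh chord on D = scale degree 1 → i7.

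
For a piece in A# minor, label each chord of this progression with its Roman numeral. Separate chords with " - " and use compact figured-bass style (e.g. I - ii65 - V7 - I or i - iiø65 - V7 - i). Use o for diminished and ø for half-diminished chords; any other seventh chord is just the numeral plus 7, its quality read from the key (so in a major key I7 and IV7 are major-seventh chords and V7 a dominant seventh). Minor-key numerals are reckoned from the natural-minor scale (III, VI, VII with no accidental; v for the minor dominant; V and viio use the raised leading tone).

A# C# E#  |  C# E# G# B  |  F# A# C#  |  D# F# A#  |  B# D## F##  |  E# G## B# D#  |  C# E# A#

i - V7/VI - VI - iv - V/V - V7 - i6

A#-C#-E# has root A#, degree 1 in A# minor, so i.
C#-E#-G#-B: a dominant seventh chord on C#, the applied dominant of VI → V7/VI.
F#-A#-C#: major triad on F# = scale degree 6 → VI.
D#-F#-A# has root D#, degree 4 in A# minor, so iv.
B#-D##-F##: chromatic; B# is V of V, so V/V.
E#-G##-B#-D#: root E# is the dominant; dominant seventh chord there is V7.
C#-E#-A#: minor triad on A# = scale degree 1 → i6.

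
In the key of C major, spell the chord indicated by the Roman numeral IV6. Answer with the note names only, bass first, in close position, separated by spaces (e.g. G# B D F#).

A C F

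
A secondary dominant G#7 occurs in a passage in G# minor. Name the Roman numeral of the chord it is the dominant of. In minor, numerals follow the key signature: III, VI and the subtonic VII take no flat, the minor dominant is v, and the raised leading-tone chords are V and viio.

iv

The chord is a dominant seventh chord on G#.
A dominant resolves down a perfect fifth: G# → C#. In G# minor, C# is scale degree 4, i.e. iv.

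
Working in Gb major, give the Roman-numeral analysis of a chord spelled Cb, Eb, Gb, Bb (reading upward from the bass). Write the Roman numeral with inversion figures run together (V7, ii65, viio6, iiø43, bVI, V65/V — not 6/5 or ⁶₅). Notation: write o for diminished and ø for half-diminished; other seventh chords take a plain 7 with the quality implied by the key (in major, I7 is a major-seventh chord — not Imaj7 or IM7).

IV7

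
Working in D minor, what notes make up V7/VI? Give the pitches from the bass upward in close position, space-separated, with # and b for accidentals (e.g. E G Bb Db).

V7/VI is a secondary dominant — the dominant seventh of VI. VI in D minor is Bb, so the applied chord's root is F, a perfect fifth above.
Building a dominant seventh chord on F gives F-A-C-Eb.

F A C Eb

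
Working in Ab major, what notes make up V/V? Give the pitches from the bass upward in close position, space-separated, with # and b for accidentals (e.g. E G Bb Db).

Bb D F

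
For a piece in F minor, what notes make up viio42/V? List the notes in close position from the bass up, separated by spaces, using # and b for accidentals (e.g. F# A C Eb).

Ab B D F

The slash marks an applied leading-tone chord: viio of V. In F minor, V is C, so the leading tone to it is B, a half step below.
Building a fully diminished seventh chord on B gives B-D-F-Ab.
With the 42 figure the chord is in third inversion; from the bass Ab upward in close position it reads Ab-B-D-F.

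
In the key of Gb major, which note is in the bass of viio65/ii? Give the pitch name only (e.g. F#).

Bb

The applied chord viio65/ii is rooted on G: G-Bb-Db-Fb.
The figure 65 means first inversion — the third is in the bass.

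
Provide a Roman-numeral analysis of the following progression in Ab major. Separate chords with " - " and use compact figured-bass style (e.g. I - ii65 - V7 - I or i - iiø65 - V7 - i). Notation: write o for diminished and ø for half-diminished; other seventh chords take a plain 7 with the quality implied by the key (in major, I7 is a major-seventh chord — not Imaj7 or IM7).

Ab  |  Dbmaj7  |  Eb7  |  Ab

I - IV7 - V7 - I

Ab has root Ab, degree 1 in Ab major, so I.
Dbmaj7: major seventh chord on Db = scale degree 4 → IV7.
Eb7: dominant seventh chord on Eb = scale degree 5 → V7.
Ab: root Ab is the tonic; major triad there is I.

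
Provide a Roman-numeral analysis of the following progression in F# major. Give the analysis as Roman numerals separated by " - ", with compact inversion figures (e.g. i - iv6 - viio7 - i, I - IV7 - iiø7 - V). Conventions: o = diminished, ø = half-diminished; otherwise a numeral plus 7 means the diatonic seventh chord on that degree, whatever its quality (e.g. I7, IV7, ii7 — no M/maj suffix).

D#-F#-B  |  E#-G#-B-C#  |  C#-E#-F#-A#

IV6 - V65 - I43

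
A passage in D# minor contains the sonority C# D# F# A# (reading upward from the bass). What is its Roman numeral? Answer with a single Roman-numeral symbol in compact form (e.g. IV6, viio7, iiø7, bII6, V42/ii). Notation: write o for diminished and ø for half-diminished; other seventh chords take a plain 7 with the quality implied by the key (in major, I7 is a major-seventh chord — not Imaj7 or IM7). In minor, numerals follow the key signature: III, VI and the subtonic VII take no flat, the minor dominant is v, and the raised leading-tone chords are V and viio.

i42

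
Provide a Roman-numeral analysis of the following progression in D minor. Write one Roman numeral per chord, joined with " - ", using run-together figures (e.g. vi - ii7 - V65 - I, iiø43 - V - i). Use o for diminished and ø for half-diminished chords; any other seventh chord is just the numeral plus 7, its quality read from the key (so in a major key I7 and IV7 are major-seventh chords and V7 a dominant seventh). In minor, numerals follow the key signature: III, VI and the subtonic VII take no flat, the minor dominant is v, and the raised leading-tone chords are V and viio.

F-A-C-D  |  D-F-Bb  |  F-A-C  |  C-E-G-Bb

i65 - VI6 - III - VII7

F-A-C-D: minor seventh chord on D = scale degree 1 → i65.
D-F-Bb has root Bb, degree 6 in D minor, so VI6.
F-A-C has root F, degree 3 in D minor, so III.
C-E-G-Bb: root C is the subtonic; dominant seventh chord there is VII7.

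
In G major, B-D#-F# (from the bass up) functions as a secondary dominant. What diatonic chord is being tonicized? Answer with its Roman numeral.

The chord is a major triad on B.
A dominant resolves down a perfect fifth: B → E. In G major, E is scale degree 6, i.e. vi.

vi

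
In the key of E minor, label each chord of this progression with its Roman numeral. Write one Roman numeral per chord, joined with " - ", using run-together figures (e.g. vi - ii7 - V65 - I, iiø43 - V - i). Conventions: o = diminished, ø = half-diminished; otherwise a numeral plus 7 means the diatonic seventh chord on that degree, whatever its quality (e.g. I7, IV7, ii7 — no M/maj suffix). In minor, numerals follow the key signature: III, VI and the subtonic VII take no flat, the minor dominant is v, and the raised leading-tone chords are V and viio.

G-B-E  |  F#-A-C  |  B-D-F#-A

i6 - iio - v7

G-B-E: root E is the tonic; minor triad there is i6.
F#-A-C: diminished triad on F# = scale degree 2 → iio.
B-D-F#-A has root B, degree 5 in E minor, so v7.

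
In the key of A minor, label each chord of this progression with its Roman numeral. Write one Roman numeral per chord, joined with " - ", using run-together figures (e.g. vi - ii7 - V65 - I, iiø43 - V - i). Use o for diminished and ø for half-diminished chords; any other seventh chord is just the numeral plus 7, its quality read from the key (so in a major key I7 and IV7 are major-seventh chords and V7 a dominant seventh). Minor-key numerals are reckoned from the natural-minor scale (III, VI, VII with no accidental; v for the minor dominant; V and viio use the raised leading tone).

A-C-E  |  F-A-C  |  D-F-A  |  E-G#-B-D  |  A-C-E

i - VI - iv - V7 - i

A-C-E: root A is the tonic; minor triad there is i.
F-A-C has root F, degree 6 in A minor, so VI.
D-F-A has root D, degree 4 in A minor, so iv.
E-G#-B-D: root E is the dominant; dominant seventh chord there is V7.
A-C-E: minor triad on A = scale degree 1 → i.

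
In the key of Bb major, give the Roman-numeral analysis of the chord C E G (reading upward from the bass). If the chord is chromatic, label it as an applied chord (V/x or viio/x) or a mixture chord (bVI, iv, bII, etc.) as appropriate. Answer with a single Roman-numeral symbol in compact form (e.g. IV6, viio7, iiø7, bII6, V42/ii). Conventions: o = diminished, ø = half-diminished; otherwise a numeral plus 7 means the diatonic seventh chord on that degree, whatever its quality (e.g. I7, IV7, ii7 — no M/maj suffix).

The pitches C-E-G form a major triad rooted on C.
C is not a diatonic chord root with this quality in Bb major, but it lies a perfect fifth above F (V), so the chord functions as an applied dominant of V.

V/V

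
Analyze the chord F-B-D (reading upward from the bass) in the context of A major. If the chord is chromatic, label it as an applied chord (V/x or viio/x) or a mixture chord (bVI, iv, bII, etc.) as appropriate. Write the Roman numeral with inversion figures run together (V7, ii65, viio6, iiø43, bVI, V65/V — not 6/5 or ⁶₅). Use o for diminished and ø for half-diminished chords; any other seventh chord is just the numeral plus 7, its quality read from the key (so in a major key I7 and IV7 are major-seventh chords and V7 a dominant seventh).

Stacked in thirds the chord is B-D-F: a diminished triad on B.
B is the second degree of A major. This is the diminished supertonic triad, borrowed from the parallel minor.
With F in the bass the chord is in second inversion, so the figured bass is 64.

iio64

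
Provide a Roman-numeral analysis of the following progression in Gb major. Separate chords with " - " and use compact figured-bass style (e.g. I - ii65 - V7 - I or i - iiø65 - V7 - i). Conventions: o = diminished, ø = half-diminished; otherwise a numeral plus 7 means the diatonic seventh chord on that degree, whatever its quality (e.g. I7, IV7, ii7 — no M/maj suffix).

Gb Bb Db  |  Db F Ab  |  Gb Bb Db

I - V - I

Gb-Bb-Db: root Gb is the tonic; major triad there is I.
Db-F-Ab has root Db, degree 5 in Gb major, so V.
Gb-Bb-Db has root Gb, degree 1 in Gb major, so I.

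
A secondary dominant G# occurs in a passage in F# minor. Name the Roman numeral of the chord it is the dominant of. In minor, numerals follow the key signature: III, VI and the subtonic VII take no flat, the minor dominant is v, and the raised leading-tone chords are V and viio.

V

The chord is a major triad on G#.
A dominant resolves down a perfect fifth: G# → C#. In F# minor, C# is scale degree 5, i.e. V.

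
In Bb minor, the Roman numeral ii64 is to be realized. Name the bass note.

ii in Bb minor has root C; the chord is C-Eb-G.
The figure 64 means second inversion — the fifth is in the bass.

G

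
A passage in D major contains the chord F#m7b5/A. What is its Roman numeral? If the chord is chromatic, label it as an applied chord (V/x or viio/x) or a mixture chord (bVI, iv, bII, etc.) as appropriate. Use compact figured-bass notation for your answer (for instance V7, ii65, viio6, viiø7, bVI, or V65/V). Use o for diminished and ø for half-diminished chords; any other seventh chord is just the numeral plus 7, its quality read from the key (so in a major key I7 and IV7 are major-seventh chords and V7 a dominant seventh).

The pitches F#-A-C-E form a half-diminished seventh chord rooted on F#.
F# sits a half step below G (IV in D major); a diminished chord there is the applied leading-tone chord of IV.
With A in the bass the chord is in first inversion, so the figured bass is 65.

viiø65/IV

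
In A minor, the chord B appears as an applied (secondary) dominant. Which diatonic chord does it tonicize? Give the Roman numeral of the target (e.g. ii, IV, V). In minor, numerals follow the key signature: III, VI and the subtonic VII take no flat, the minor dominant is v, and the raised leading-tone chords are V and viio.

V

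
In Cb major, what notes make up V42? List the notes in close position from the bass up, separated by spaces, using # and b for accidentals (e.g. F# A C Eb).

Fb Gb Bb Db

The numeral's case and figure indicate a dominant seventh chord. In Cb major its root, scale degree 5, is Gb.
Stacking thirds from Gb gives Gb-Bb-Db-Fb.
The figured bass 42 indicates third inversion, placing the seventh (Fb) in the bass: Fb-Gb-Bb-Db.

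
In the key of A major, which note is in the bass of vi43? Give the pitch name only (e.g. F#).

vi in A major has root F#; the chord is F#-A-C#-E.
The figure 43 means second inversion — the fifth is in the bass.

C#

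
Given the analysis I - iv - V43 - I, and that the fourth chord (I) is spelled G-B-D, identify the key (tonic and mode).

The chord G is a major triad rooted on G; its label is I.
If G is scale degree 1 and the mode makes that degree carry a major triad, the tonic is G and the mode is major.

G major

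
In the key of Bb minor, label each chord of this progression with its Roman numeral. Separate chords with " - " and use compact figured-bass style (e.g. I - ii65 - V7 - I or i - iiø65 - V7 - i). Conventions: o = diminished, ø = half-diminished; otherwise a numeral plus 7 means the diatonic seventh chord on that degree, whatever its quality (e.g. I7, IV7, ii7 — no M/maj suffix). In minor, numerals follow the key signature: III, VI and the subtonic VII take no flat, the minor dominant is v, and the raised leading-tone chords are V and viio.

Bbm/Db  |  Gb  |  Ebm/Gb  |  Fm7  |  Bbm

Bbm/Db has root Bb, degree 1 in Bb minor, so i6.
Gb: root Gb is the submediant; major triad there is VI.
Ebm/Gb: minor triad on Eb = scale degree 4 → iv6.
Fm7: root F is the dominant; minor seventh chord there is v7.
Bbm: root Bb is the tonic; minor triad there is i.

i6 - VI - iv6 - v7 - i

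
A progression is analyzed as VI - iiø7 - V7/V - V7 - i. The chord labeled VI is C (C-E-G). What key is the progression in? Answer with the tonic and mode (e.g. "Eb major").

The chord C is a major triad rooted on C; its label is VI.
Counting down 5 scale steps from C places the tonic on E; a major triad on degree 6 is diatonic only in minor.

E minor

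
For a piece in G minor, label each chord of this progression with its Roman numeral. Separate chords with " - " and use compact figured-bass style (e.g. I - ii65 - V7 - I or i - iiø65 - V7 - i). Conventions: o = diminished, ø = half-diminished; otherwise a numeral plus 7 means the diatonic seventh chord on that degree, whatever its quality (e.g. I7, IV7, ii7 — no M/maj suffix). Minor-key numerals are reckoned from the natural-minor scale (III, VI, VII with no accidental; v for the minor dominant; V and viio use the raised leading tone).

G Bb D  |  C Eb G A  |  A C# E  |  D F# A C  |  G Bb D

G-Bb-D has root G, degree 1 in G minor, so i.
C-Eb-G-A has root A, degree 2 in G minor, so iiø65.
A-C#-E is the secondary dominant of V (major triad on A): V/V.
D-F#-A-C: root D is the dominant; dominant seventh chord there is V7.
G-Bb-D: root G is the tonic; minor triad there is i.

i - iiø65 - V/V - V7 - i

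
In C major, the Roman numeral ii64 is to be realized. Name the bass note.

ii in C major has root D; the chord is D-F-A.
The figure 64 means second inversion — the fifth is in the bass.

A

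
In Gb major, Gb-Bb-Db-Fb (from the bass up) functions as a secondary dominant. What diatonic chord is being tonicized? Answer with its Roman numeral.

IV

The chord is a dominant seventh chord on Gb.
A dominant resolves down a perfect fifth: Gb → Cb. In Gb major, Cb is scale degree 4, i.e. IV.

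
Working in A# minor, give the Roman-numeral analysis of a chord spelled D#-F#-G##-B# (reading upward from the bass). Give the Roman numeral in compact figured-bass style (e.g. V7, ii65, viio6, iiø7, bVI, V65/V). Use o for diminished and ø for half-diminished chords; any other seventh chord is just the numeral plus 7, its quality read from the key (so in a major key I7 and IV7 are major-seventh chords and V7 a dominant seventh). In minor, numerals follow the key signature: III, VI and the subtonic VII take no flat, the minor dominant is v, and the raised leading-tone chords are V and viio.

viio43

The pitches G##-B#-D#-F# form a fully diminished seventh chord rooted on G##.
In A# minor, G## is the leading tone; the diatonic fully diminished seventh chord there is viio7.
With D# in the bass the chord is in second inversion, so the figured bass is 43.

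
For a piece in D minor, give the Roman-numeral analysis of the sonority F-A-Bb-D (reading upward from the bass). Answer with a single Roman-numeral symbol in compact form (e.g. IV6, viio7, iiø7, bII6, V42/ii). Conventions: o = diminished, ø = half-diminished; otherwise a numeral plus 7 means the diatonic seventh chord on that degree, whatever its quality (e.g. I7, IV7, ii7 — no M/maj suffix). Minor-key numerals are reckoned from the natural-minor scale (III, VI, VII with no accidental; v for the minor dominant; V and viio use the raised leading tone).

The pitches Bb-D-F-A form a major seventh chord rooted on Bb.
Bb is scale degree 6 in D minor, and a major seventh chord on that degree is written VI7.
With F in the bass the chord is in second inversion, so the figured bass is 43.

VI43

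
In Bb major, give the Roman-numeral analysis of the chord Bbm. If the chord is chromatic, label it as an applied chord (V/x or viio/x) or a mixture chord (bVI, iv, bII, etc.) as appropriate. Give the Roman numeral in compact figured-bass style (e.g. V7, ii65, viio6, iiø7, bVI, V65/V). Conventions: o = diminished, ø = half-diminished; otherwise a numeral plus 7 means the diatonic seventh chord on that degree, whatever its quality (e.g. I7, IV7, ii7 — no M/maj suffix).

The pitches Bb-Db-F form a minor triad rooted on Bb.
Bb is the first degree of Bb major. This is the minor tonic, borrowed from the parallel minor.

i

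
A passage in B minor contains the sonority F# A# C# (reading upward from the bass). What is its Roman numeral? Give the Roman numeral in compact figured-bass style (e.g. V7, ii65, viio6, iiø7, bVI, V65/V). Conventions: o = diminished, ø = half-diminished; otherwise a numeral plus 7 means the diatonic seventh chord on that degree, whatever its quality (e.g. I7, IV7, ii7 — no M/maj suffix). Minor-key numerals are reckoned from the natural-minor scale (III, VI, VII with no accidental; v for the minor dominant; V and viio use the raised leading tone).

Stacked in thirds the chord is F#-A#-C#: a major triad on F#.
F# is scale degree 5 in B minor, and a major triad on that degree is written V.

V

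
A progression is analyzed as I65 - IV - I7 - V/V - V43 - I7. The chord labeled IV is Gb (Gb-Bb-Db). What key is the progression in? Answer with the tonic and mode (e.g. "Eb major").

IV is given as Gb-Bb-Db — a major triad with root Gb.
IV on Gb implies Gb is the subdominant; that puts the tonic at Db, and the uppercase numeral fits major mode.

Db major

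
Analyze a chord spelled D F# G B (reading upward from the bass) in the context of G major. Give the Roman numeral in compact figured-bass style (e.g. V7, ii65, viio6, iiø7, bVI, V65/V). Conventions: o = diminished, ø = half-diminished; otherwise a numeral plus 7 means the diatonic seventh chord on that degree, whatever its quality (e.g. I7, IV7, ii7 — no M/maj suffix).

The pitches G-B-D-F# form a major seventh chord rooted on G.
In G major, G is the tonic; the diatonic major seventh chord there is I7.
With D in the bass the chord is in second inversion, so the figured bass is 43.

I43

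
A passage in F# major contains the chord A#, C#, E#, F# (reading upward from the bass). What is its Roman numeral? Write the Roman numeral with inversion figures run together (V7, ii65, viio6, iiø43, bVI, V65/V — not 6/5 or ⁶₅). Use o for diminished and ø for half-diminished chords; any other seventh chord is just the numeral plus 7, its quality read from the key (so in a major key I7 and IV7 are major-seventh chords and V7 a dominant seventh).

I65

The pitches F#-A#-C#-E# form a major seventh chord rooted on F#.
In F# major, F# is the tonic; the diatonic major seventh chord there is I7.
With A# in the bass the chord is in first inversion, so the figured bass is 65.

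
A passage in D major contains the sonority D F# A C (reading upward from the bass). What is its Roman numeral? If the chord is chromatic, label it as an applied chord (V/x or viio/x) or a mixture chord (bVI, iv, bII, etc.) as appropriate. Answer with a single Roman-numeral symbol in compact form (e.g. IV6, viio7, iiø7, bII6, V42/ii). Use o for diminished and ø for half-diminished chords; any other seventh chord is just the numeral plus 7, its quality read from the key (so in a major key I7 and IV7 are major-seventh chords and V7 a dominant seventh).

V7/IV

Stacked in thirds the chord is D-F#-A-C: a dominant seventh chord on D.
D is not a diatonic chord root with this quality in D major, but it lies a perfect fifth above G (IV), so the chord functions as an applied dominant of IV.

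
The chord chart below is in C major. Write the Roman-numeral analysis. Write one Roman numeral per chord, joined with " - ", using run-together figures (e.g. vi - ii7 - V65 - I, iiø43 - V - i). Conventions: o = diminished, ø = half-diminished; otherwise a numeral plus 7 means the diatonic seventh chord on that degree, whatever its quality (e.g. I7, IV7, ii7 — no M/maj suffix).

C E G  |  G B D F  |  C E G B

I - V7 - I7

C-E-G has root C, degree 1 in C major, so I.
G-B-D-F has root G, degree 5 in C major, so V7.
C-E-G-B: major seventh chord on C = scale degree 1 → I7.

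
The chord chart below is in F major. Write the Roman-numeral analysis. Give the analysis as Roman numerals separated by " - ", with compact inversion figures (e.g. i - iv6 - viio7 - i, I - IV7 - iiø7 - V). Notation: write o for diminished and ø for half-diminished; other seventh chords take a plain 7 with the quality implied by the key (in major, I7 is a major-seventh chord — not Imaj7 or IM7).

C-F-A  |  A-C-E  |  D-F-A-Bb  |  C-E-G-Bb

I64 - iii - IV65 - V7

C-F-A: major triad on F = scale degree 1 → I64.
A-C-E has root A, degree 3 in F major, so iii.
D-F-A-Bb: major seventh chord on Bb = scale degree 4 → IV65.
C-E-G-Bb has root C, degree 5 in F major, so V7.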